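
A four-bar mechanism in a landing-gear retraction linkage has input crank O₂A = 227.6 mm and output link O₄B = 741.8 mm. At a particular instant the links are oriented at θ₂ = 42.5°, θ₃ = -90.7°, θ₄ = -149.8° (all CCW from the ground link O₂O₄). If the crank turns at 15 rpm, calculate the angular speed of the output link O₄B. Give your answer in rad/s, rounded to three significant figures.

ω₂ = 1.571 rad/s (from 15 rpm).
Differentiating the loop-closure r₂e^{iθ₂}+r₃e^{iθ₃}=r₁+r₄e^{iθ₄} gives r₂ω₂e^{iθ₂}+r₃ω₃e^{iθ₃}=r₄ω₄e^{iθ₄}.
Eliminating the other unknown: ω₄ = r₂ω₂ sin(θ₂−θ₃) / [r₄ sin(θ₄−θ₃)].
Numerator sine = +0.72897; denominator sine = -0.85806.
Result = 0.2276·1.571·(+0.72897) / (0.7418·(-0.85806)) = -0.40944 rad/s; magnitude 0.40944 rad/s.

0.409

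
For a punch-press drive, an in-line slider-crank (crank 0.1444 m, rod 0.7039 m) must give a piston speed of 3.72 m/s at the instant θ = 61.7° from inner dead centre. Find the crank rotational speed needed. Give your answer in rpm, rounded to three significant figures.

254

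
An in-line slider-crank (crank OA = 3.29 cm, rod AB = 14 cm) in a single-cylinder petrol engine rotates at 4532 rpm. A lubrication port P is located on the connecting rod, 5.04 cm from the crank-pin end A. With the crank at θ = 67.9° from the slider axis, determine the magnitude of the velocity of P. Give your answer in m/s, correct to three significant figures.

15.4

ω = 474.6 rad/s.  Crank-pin speed |V_A| = rω = 15.614 m/s, perpendicular to OA.
Rod angle: sinφ = −(r/L) sinθ ⇒ φ = -12.576°; ω_rod = −rω cosθ/√(L²−r²sin²θ) = -42.991 rad/s.
V_P = V_A + ω_rod × AP, with AP = 0.0504 m along the rod.
Components: V_Px = −rω sinθ − a·ω_rod·sinφ = -14.939 m/s;  V_Py = rω cosθ + a·ω_rod·cosφ = +3.7596 m/s.
|V_P| = √(V_Px² + V_Py²) = 15.404 m/s.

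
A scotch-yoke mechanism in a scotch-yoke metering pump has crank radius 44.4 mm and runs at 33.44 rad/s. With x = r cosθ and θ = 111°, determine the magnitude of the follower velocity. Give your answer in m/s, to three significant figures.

ω = 33.44 rad/s
x = r cosθ ⇒ ẋ = −rω sinθ.
|v| = rω|sinθ| = 0.0444·33.44·|sin 111°| = 1.3861 m/s.

1.39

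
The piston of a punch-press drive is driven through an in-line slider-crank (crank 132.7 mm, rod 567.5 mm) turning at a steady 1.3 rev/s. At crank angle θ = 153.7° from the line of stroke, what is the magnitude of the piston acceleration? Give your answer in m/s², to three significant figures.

ω = 2π·1.3 = 8.168 rad/s
x(θ) = r cosθ + √(L² − r² sin²θ); with ω constant, a = ω²·d²x/dθ².
d²x/dθ² = −r cosθ − r²(cos2θ)/√u − r⁴ sin²2θ/(4u^{3/2}),  u = L² − r² sin²θ = 0.318599 m².
Substituting r = 0.1327 m, L = 0.5675 m, θ = 153.7°: d²x/dθ² = +0.099743 m.
a = ω²·d²x/dθ² = (8.168)²·(+0.099743) = +6.6547 m/s²;  |a| = 6.6547 m/s².

6.65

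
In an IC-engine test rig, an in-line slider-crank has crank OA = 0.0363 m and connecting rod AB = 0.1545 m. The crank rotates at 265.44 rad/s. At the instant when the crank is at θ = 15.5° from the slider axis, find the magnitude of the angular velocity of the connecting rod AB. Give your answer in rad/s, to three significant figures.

ω = 265.4 rad/s
The rod makes angle φ with the slider axis where L sinφ = r sinθ; differentiating, L cosφ·φ̇ = r ω cosθ.
L cosφ = √(L² − r² sin²θ) = 0.1542 m.
|ω_rod| = r ω |cosθ| / √(L² − r² sin²θ) = 0.0363·265.4·0.96363/0.1542 = 60.216 rad/s.

60.2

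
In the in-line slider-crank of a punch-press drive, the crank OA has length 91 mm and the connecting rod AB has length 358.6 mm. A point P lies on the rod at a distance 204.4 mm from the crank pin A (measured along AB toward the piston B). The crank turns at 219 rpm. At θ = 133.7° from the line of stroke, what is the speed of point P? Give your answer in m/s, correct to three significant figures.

1.49

ω = 22.93 rad/s.  Crank-pin speed |V_A| = rω = 2.087 m/s, perpendicular to OA.
Rod angle: sinφ = −(r/L) sinθ ⇒ φ = -10.572°; ω_rod = −rω cosθ/√(L²−r²sin²θ) = +4.0902 rad/s.
V_P = V_A + ω_rod × AP, with AP = 0.2044 m along the rod.
Components: V_Px = −rω sinθ − a·ω_rod·sinφ = -1.3554 m/s;  V_Py = rω cosθ + a·ω_rod·cosφ = -0.62 m/s.
|V_P| = √(V_Px² + V_Py²) = 1.4905 m/s.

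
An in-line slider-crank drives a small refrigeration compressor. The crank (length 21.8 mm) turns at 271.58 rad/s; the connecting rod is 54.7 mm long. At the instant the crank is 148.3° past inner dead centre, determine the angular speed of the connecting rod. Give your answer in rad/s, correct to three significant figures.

94.2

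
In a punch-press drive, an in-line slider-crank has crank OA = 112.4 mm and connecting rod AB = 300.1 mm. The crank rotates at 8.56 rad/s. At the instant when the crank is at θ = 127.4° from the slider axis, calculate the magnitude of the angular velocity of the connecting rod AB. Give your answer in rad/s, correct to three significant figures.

ω = 8.56 rad/s
The rod makes angle φ with the slider axis where L sinφ = r sinθ; differentiating, L cosφ·φ̇ = r ω cosθ.
L cosφ = √(L² − r² sin²θ) = 0.28651 m.
|ω_rod| = r ω |cosθ| / √(L² − r² sin²θ) = 0.1124·8.56·0.60738/0.28651 = 2.0397 rad/s.

2.04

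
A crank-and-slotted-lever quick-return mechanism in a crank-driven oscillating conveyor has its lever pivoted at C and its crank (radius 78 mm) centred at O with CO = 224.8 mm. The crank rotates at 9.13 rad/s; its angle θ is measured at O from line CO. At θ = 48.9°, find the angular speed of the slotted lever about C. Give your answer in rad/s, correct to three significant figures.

ω = 9.13 rad/s
Crank pin A relative to C: A = (d + r cosθ, r sinθ); lever angle φ = atan2(r sinθ, d + r cosθ).
Differentiating tanφ: φ̇ = rω(d cosθ + r)/(d² + r² + 2dr cosθ).
d² + r² + 2dr cosθ = |CA|² = 0.0796724 m²;  d cosθ + r = +0.22578 m.
|ω_lever| = |0.078·9.13·+0.22578| / 0.0796724 = 2.0181 rad/s.

2.02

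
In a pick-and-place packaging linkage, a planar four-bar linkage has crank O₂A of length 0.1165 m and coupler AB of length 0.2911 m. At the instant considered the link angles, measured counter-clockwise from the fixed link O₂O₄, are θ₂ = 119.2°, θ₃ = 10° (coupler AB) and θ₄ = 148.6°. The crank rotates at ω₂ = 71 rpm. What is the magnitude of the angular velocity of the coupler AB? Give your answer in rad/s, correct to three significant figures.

ω₂ = 7.435 rad/s (from 71 rpm).
Differentiating the loop-closure r₂e^{iθ₂}+r₃e^{iθ₃}=r₁+r₄e^{iθ₄} gives r₂ω₂e^{iθ₂}+r₃ω₃e^{iθ₃}=r₄ω₄e^{iθ₄}.
Eliminating the other unknown: ω₃ = r₂ω₂ sin(θ₄−θ₂) / [r₃ sin(θ₃−θ₄)].
Numerator sine = +0.49090; denominator sine = -0.66131.
Result = 0.1165·7.435·(+0.49090) / (0.2911·(-0.66131)) = -2.2088 rad/s; magnitude 2.2088 rad/s.

2.21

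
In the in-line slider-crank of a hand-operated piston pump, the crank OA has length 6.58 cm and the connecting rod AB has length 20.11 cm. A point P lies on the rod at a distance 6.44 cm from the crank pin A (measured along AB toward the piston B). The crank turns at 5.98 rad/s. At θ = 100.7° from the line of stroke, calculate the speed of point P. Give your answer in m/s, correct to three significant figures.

ω = 5.98 rad/s.  Crank-pin speed |V_A| = rω = 0.39348 m/s, perpendicular to OA.
Rod angle: sinφ = −(r/L) sinθ ⇒ φ = -18.754°; ω_rod = −rω cosθ/√(L²−r²sin²θ) = +0.38366 rad/s.
V_P = V_A + ω_rod × AP, with AP = 0.0644 m along the rod.
Components: V_Px = −rω sinθ − a·ω_rod·sinφ = -0.3787 m/s;  V_Py = rω cosθ + a·ω_rod·cosφ = -0.049661 m/s.
|V_P| = √(V_Px² + V_Py²) = 0.38194 m/s.

0.382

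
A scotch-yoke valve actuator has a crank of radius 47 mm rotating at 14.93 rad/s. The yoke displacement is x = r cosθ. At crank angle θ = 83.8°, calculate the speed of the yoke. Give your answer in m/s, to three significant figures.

0.698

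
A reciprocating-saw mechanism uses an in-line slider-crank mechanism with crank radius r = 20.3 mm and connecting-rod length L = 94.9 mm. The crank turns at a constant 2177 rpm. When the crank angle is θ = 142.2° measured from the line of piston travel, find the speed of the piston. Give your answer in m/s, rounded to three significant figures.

2.35

ω = 2π·2177/60 = 228 rad/s
For an in-line slider-crank, x = r cosθ + √(L² − r² sin²θ), so v = −rω sinθ·[1 + r cosθ/√(L² − r² sin²θ)].
With r = 0.0203 m, L = 0.0949 m, θ = 142.2°: √(L² − r² sin²θ) = 0.094081 m.
v = −0.0203·228·0.61291·[1 + 0.0203·-0.79016/0.094081] = -2.3529 m/s.
|v| = 2.3529 m/s.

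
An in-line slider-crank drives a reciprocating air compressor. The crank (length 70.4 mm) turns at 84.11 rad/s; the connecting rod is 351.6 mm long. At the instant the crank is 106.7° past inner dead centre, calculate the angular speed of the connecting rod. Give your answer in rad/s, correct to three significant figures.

ω = 84.11 rad/s
The rod makes angle φ with the slider axis where L sinφ = r sinθ; differentiating, L cosφ·φ̇ = r ω cosθ.
L cosφ = √(L² − r² sin²θ) = 0.34507 m.
|ω_rod| = r ω |cosθ| / √(L² − r² sin²θ) = 0.0704·84.11·0.28736/0.34507 = 4.931 rad/s.

4.93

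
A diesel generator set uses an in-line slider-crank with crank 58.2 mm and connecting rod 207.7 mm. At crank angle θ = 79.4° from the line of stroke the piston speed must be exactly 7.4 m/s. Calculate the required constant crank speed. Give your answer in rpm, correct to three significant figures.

For an in-line slider-crank, |v_piston| = rω|sinθ|·[1 + r cosθ/√(L² − r² sin²θ)].
With r = 0.0582 m, L = 0.2077 m, θ = 79.4°: the bracketed kinematic factor |dx/dθ| = 0.060274 m.
ω = v/|dx/dθ| = 7.4/0.060274 = 122.77 rad/s.
N = 60ω/(2π) = 1172.4 rpm.

1170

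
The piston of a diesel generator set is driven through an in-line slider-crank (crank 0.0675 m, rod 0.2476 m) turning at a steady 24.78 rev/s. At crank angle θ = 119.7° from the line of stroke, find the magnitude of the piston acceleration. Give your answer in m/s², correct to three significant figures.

ω = 2π·24.8 = 155.7 rad/s
x(θ) = r cosθ + √(L² − r² sin²θ); with ω constant, a = ω²·d²x/dθ².
d²x/dθ² = −r cosθ − r²(cos2θ)/√u − r⁴ sin²2θ/(4u^{3/2}),  u = L² − r² sin²θ = 0.057868 m².
Substituting r = 0.0675 m, L = 0.2476 m, θ = 119.7°: d²x/dθ² = +0.042809 m.
a = ω²·d²x/dθ² = (155.7)²·(+0.042809) = +1037.8 m/s²;  |a| = 1037.8 m/s².

1040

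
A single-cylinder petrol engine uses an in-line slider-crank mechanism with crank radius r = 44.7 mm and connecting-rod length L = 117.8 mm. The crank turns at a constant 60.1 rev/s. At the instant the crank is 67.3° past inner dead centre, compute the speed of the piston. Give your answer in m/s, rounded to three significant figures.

18.0

ω = 2π·60.1 = 377.6 rad/s
For an in-line slider-crank, x = r cosθ + √(L² − r² sin²θ), so v = −rω sinθ·[1 + r cosθ/√(L² − r² sin²θ)].
With r = 0.0447 m, L = 0.1178 m, θ = 67.3°: √(L² − r² sin²θ) = 0.11035 m.
v = −0.0447·377.6·0.92254·[1 + 0.0447·0.38591/0.11035] = -18.006 m/s.
|v| = 18.006 m/s.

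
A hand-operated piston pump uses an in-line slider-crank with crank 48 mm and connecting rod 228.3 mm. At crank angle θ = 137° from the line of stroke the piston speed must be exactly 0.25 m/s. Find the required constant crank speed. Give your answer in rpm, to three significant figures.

For an in-line slider-crank, |v_piston| = rω|sinθ|·[1 + r cosθ/√(L² − r² sin²θ)].
With r = 0.048 m, L = 0.2283 m, θ = 137°: the bracketed kinematic factor |dx/dθ| = 0.02765 m.
ω = v/|dx/dθ| = 0.25/0.02765 = 9.0417 rad/s.
N = 60ω/(2π) = 86.342 rpm.

86.3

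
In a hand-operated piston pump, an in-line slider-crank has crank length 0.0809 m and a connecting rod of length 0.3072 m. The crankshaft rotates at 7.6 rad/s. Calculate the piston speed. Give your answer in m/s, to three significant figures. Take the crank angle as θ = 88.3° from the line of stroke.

0.620

ω = 7.6 rad/s
For an in-line slider-crank, x = r cosθ + √(L² − r² sin²θ), so v = −rω sinθ·[1 + r cosθ/√(L² − r² sin²θ)].
With r = 0.0809 m, L = 0.3072 m, θ = 88.3°: √(L² − r² sin²θ) = 0.29637 m.
v = −0.0809·7.6·0.99956·[1 + 0.0809·0.02967/0.29637] = -0.61955 m/s.
|v| = 0.61955 m/s.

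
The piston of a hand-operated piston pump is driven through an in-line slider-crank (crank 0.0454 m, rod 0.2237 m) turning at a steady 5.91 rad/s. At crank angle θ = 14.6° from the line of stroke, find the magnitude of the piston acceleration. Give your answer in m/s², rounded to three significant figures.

ω = 5.91 rad/s
x(θ) = r cosθ + √(L² − r² sin²θ); with ω constant, a = ω²·d²x/dθ².
d²x/dθ² = −r cosθ − r²(cos2θ)/√u − r⁴ sin²2θ/(4u^{3/2}),  u = L² − r² sin²θ = 0.0499107 m².
Substituting r = 0.0454 m, L = 0.2237 m, θ = 14.6°: d²x/dθ² = -0.05201 m.
a = ω²·d²x/dθ² = (5.91)²·(-0.05201) = -1.8166 m/s²;  |a| = 1.8166 m/s².

1.82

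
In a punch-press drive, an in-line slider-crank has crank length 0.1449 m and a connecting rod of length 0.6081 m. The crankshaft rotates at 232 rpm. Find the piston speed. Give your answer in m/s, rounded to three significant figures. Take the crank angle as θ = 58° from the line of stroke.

ω = 2π·232/60 = 24.29 rad/s
For an in-line slider-crank, x = r cosθ + √(L² − r² sin²θ), so v = −rω sinθ·[1 + r cosθ/√(L² − r² sin²θ)].
With r = 0.1449 m, L = 0.6081 m, θ = 58°: √(L² − r² sin²θ) = 0.59555 m.
v = −0.1449·24.29·0.84805·[1 + 0.1449·0.52992/0.59555] = -3.3703 m/s.
|v| = 3.3703 m/s.

3.37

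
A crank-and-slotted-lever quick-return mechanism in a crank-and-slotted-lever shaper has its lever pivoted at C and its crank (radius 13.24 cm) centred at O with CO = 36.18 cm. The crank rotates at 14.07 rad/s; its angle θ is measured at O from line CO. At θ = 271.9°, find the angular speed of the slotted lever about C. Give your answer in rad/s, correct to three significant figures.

ω = 14.07 rad/s
Crank pin A relative to C: A = (d + r cosθ, r sinθ); lever angle φ = atan2(r sinθ, d + r cosθ).
Differentiating tanφ: φ̇ = rω(d cosθ + r)/(d² + r² + 2dr cosθ).
d² + r² + 2dr cosθ = |CA|² = 0.151605 m²;  d cosθ + r = +0.1444 m.
|ω_lever| = |0.1324·14.07·+0.1444| / 0.151605 = 1.7743 rad/s.

1.77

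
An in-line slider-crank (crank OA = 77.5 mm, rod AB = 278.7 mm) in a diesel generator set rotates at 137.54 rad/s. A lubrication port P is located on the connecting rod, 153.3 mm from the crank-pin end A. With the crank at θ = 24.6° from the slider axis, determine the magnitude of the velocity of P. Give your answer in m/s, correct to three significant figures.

ω = 137.5 rad/s.  Crank-pin speed |V_A| = rω = 10.659 m/s, perpendicular to OA.
Rod angle: sinφ = −(r/L) sinθ ⇒ φ = -6.647°; ω_rod = −rω cosθ/√(L²−r²sin²θ) = -35.011 rad/s.
V_P = V_A + ω_rod × AP, with AP = 0.1533 m along the rod.
Components: V_Px = −rω sinθ − a·ω_rod·sinφ = -5.0586 m/s;  V_Py = rω cosθ + a·ω_rod·cosφ = +4.3608 m/s.
|V_P| = √(V_Px² + V_Py²) = 6.6788 m/s.

6.68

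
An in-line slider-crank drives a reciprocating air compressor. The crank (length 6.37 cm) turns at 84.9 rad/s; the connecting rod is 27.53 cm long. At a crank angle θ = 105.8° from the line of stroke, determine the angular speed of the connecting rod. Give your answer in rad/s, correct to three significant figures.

5.49

ω = 84.9 rad/s
The rod makes angle φ with the slider axis where L sinφ = r sinθ; differentiating, L cosφ·φ̇ = r ω cosθ.
L cosφ = √(L² − r² sin²θ) = 0.26839 m.
|ω_rod| = r ω |cosθ| / √(L² − r² sin²θ) = 0.0637·84.9·0.27228/0.26839 = 5.4865 rad/s.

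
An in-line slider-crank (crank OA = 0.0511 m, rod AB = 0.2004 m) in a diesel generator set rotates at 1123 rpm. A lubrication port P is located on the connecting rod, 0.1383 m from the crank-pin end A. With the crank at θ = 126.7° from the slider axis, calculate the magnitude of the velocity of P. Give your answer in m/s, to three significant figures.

4.44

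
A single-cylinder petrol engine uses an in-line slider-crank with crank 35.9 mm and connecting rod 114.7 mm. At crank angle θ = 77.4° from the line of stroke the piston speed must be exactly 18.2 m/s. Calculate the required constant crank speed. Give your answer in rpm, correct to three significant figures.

For an in-line slider-crank, |v_piston| = rω|sinθ|·[1 + r cosθ/√(L² − r² sin²θ)].
With r = 0.0359 m, L = 0.1147 m, θ = 77.4°: the bracketed kinematic factor |dx/dθ| = 0.037548 m.
ω = v/|dx/dθ| = 18.2/0.037548 = 484.72 rad/s.
N = 60ω/(2π) = 4628.7 rpm.

4630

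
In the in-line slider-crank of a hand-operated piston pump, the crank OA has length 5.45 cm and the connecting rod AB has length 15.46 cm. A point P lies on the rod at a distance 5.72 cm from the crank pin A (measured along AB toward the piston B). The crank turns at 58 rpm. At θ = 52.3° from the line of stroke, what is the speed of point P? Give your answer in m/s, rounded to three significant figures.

0.311

ω = 6.074 rad/s.  Crank-pin speed |V_A| = rω = 0.33102 m/s, perpendicular to OA.
Rod angle: sinφ = −(r/L) sinθ ⇒ φ = -16.196°; ω_rod = −rω cosθ/√(L²−r²sin²θ) = -1.3635 rad/s.
V_P = V_A + ω_rod × AP, with AP = 0.0572 m along the rod.
Components: V_Px = −rω sinθ − a·ω_rod·sinφ = -0.28366 m/s;  V_Py = rω cosθ + a·ω_rod·cosφ = +0.12753 m/s.
|V_P| = √(V_Px² + V_Py²) = 0.31101 m/s.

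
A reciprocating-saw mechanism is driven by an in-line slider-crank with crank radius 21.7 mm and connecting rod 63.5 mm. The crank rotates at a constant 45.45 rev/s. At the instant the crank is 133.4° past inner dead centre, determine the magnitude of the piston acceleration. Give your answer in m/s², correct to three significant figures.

ω = 2π·45.5 = 285.6 rad/s
x(θ) = r cosθ + √(L² − r² sin²θ); with ω constant, a = ω²·d²x/dθ².
d²x/dθ² = −r cosθ − r²(cos2θ)/√u − r⁴ sin²2θ/(4u^{3/2}),  u = L² − r² sin²θ = 0.00378366 m².
Substituting r = 0.0217 m, L = 0.0635 m, θ = 133.4°: d²x/dθ² = +0.0151 m.
a = ω²·d²x/dθ² = (285.6)²·(+0.0151) = +1231.4 m/s²;  |a| = 1231.4 m/s².

1230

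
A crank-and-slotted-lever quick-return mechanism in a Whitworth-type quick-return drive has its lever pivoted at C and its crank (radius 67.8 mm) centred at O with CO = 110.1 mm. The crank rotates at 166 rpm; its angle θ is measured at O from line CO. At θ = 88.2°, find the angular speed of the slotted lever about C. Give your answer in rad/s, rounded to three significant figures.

4.89

ω = 17.38 rad/s (from 166 rpm).
Crank pin A relative to C: A = (d + r cosθ, r sinθ); lever angle φ = atan2(r sinθ, d + r cosθ).
Differentiating tanφ: φ̇ = rω(d cosθ + r)/(d² + r² + 2dr cosθ).
d² + r² + 2dr cosθ = |CA|² = 0.0171878 m²;  d cosθ + r = +0.071258 m.
|ω_lever| = |0.0678·17.38·+0.071258| / 0.0171878 = 4.8863 rad/s.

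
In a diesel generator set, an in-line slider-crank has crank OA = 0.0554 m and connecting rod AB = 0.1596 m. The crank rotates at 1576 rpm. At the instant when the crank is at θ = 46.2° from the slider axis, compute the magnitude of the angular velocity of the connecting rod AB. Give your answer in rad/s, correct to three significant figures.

ω = 165 rad/s (converted from 1576 rpm).
The rod makes angle φ with the slider axis where L sinφ = r sinθ; differentiating, L cosφ·φ̇ = r ω cosθ.
L cosφ = √(L² − r² sin²θ) = 0.15451 m.
|ω_rod| = r ω |cosθ| / √(L² − r² sin²θ) = 0.0554·165·0.69214/0.15451 = 40.958 rad/s.

41.0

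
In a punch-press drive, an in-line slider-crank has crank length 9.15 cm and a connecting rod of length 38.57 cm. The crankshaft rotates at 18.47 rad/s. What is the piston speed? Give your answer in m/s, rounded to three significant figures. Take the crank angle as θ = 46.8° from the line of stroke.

ω = 18.47 rad/s
For an in-line slider-crank, x = r cosθ + √(L² − r² sin²θ), so v = −rω sinθ·[1 + r cosθ/√(L² − r² sin²θ)].
With r = 0.0915 m, L = 0.3857 m, θ = 46.8°: √(L² − r² sin²θ) = 0.37989 m.
v = −0.0915·18.47·0.72897·[1 + 0.0915·0.68455/0.37989] = -1.4351 m/s.
|v| = 1.4351 m/s.

1.44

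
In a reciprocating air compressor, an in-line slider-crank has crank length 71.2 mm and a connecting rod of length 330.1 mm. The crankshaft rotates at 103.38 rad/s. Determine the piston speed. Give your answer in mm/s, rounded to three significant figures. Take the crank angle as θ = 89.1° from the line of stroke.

ω = 103.4 rad/s
For an in-line slider-crank, x = r cosθ + √(L² − r² sin²θ), so v = −rω sinθ·[1 + r cosθ/√(L² − r² sin²θ)].
With r = 0.0712 m, L = 0.3301 m, θ = 89.1°: √(L² − r² sin²θ) = 0.32233 m.
v = −0.0712·103.4·0.99988·[1 + 0.0712·0.01571/0.32233] = -7.3853 m/s.
|v| = 7.3853 m/s = 7385.3 mm/s.

7390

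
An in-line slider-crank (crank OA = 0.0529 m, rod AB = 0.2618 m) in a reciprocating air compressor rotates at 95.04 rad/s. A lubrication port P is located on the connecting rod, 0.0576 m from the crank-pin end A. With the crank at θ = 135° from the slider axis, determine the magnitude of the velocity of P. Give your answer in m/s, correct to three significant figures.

4.42

ω = 95.04 rad/s.  Crank-pin speed |V_A| = rω = 5.0276 m/s, perpendicular to OA.
Rod angle: sinφ = −(r/L) sinθ ⇒ φ = -8.215°; ω_rod = −rω cosθ/√(L²−r²sin²θ) = +13.72 rad/s.
V_P = V_A + ω_rod × AP, with AP = 0.0576 m along the rod.
Components: V_Px = −rω sinθ − a·ω_rod·sinφ = -3.4421 m/s;  V_Py = rω cosθ + a·ω_rod·cosφ = -2.7729 m/s.
|V_P| = √(V_Px² + V_Py²) = 4.4201 m/s.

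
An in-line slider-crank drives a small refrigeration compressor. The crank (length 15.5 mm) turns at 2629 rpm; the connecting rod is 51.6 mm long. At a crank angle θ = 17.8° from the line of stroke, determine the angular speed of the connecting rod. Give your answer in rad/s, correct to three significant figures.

79.1

ω = 275.3 rad/s (converted from 2629 rpm).
The rod makes angle φ with the slider axis where L sinφ = r sinθ; differentiating, L cosφ·φ̇ = r ω cosθ.
L cosφ = √(L² − r² sin²θ) = 0.051382 m.
|ω_rod| = r ω |cosθ| / √(L² − r² sin²θ) = 0.0155·275.3·0.95213/0.051382 = 79.074 rad/s.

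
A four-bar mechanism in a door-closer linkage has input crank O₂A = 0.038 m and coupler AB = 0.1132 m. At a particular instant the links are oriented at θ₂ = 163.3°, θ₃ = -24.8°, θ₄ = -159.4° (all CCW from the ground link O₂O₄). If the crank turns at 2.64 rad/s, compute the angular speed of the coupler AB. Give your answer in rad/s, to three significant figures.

0.754

ω₂ = 2.64 rad/s
Differentiating the loop-closure r₂e^{iθ₂}+r₃e^{iθ₃}=r₁+r₄e^{iθ₄} gives r₂ω₂e^{iθ₂}+r₃ω₃e^{iθ₃}=r₄ω₄e^{iθ₄}.
Eliminating the other unknown: ω₃ = r₂ω₂ sin(θ₄−θ₂) / [r₃ sin(θ₃−θ₄)].
Numerator sine = +0.60599; denominator sine = +0.71203.
Result = 0.038·2.64·(+0.60599) / (0.1132·(+0.71203)) = +0.75424 rad/s; magnitude 0.75424 rad/s.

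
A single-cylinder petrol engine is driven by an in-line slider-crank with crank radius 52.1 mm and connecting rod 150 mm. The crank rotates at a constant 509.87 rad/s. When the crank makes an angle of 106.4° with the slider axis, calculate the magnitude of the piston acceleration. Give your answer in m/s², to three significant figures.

7970

ω = 509.9 rad/s
x(θ) = r cosθ + √(L² − r² sin²θ); with ω constant, a = ω²·d²x/dθ².
d²x/dθ² = −r cosθ − r²(cos2θ)/√u − r⁴ sin²2θ/(4u^{3/2}),  u = L² − r² sin²θ = 0.020002 m².
Substituting r = 0.0521 m, L = 0.15 m, θ = 106.4°: d²x/dθ² = +0.030652 m.
a = ω²·d²x/dθ² = (509.9)²·(+0.030652) = +7968.5 m/s²;  |a| = 7968.5 m/s².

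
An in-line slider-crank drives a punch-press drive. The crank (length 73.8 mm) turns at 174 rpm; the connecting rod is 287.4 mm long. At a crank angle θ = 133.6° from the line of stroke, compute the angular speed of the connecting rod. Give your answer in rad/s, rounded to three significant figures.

3.28

ω = 18.22 rad/s (converted from 174 rpm).
The rod makes angle φ with the slider axis where L sinφ = r sinθ; differentiating, L cosφ·φ̇ = r ω cosθ.
L cosφ = √(L² − r² sin²θ) = 0.28239 m.
|ω_rod| = r ω |cosθ| / √(L² − r² sin²θ) = 0.0738·18.22·0.68962/0.28239 = 3.284 rad/s.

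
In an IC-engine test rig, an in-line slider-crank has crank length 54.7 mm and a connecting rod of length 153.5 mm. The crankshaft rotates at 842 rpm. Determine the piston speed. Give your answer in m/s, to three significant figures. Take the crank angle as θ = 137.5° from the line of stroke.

2.38

ω = 2π·842/60 = 88.17 rad/s
For an in-line slider-crank, x = r cosθ + √(L² − r² sin²θ), so v = −rω sinθ·[1 + r cosθ/√(L² − r² sin²θ)].
With r = 0.0547 m, L = 0.1535 m, θ = 137.5°: √(L² − r² sin²θ) = 0.14899 m.
v = −0.0547·88.17·0.67559·[1 + 0.0547·-0.73728/0.14899] = -2.3764 m/s.
|v| = 2.3764 m/s.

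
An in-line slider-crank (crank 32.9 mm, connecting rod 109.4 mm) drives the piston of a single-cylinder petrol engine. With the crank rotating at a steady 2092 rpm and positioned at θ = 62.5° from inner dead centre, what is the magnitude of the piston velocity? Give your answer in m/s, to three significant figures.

7.31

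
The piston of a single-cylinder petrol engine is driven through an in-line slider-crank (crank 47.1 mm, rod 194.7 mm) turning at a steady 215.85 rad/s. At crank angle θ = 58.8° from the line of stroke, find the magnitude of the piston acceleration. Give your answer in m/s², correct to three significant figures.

892

ω = 215.8 rad/s
x(θ) = r cosθ + √(L² − r² sin²θ); with ω constant, a = ω²·d²x/dθ².
d²x/dθ² = −r cosθ − r²(cos2θ)/√u − r⁴ sin²2θ/(4u^{3/2}),  u = L² − r² sin²θ = 0.036285 m².
Substituting r = 0.0471 m, L = 0.1947 m, θ = 58.8°: d²x/dθ² = -0.019143 m.
a = ω²·d²x/dθ² = (215.8)²·(-0.019143) = -891.91 m/s²;  |a| = 891.91 m/s².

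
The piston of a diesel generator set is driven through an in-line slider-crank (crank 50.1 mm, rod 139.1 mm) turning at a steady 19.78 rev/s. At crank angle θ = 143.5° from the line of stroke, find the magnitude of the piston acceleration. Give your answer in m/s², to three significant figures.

ω = 2π·19.8 = 124.3 rad/s
x(θ) = r cosθ + √(L² − r² sin²θ); with ω constant, a = ω²·d²x/dθ².
d²x/dθ² = −r cosθ − r²(cos2θ)/√u − r⁴ sin²2θ/(4u^{3/2}),  u = L² − r² sin²θ = 0.0184607 m².
Substituting r = 0.0501 m, L = 0.1391 m, θ = 143.5°: d²x/dθ² = +0.034298 m.
a = ω²·d²x/dθ² = (124.3)²·(+0.034298) = +529.76 m/s²;  |a| = 529.76 m/s².

530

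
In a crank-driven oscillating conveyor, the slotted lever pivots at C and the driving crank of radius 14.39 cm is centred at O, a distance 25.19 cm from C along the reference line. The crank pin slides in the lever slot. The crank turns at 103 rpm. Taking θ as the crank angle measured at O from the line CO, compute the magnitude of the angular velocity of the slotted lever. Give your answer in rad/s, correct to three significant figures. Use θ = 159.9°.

8.94

ω = 10.79 rad/s (from 103 rpm).
Crank pin A relative to C: A = (d + r cosθ, r sinθ); lever angle φ = atan2(r sinθ, d + r cosθ).
Differentiating tanφ: φ̇ = rω(d cosθ + r)/(d² + r² + 2dr cosθ).
d² + r² + 2dr cosθ = |CA|² = 0.0160795 m²;  d cosθ + r = -0.092658 m.
|ω_lever| = |0.1439·10.79·-0.092658| / 0.0160795 = 8.9441 rad/s.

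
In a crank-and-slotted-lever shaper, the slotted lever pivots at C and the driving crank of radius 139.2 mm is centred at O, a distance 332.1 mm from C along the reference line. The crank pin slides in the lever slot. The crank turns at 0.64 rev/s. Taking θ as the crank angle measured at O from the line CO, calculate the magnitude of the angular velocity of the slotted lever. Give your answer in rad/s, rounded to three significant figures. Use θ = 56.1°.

ω = 4.021 rad/s (from 0.64 rev/s).
Crank pin A relative to C: A = (d + r cosθ, r sinθ); lever angle φ = atan2(r sinθ, d + r cosθ).
Differentiating tanφ: φ̇ = rω(d cosθ + r)/(d² + r² + 2dr cosθ).
d² + r² + 2dr cosθ = |CA|² = 0.181234 m²;  d cosθ + r = +0.32443 m.
|ω_lever| = |0.1392·4.021·+0.32443| / 0.181234 = 1.002 rad/s.

1.00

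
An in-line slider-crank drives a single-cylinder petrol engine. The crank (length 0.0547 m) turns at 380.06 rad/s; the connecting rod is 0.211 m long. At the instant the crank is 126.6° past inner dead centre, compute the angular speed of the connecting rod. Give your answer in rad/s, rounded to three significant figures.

60.1

ω = 380.1 rad/s
The rod makes angle φ with the slider axis where L sinφ = r sinθ; differentiating, L cosφ·φ̇ = r ω cosθ.
L cosφ = √(L² − r² sin²θ) = 0.20638 m.
|ω_rod| = r ω |cosθ| / √(L² − r² sin²θ) = 0.0547·380.1·0.59622/0.20638 = 60.06 rad/s.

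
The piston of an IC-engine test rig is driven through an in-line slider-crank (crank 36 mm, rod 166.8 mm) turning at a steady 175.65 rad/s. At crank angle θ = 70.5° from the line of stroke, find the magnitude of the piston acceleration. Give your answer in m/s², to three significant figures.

182

ω = 175.7 rad/s
x(θ) = r cosθ + √(L² − r² sin²θ); with ω constant, a = ω²·d²x/dθ².
d²x/dθ² = −r cosθ − r²(cos2θ)/√u − r⁴ sin²2θ/(4u^{3/2}),  u = L² − r² sin²θ = 0.0266706 m².
Substituting r = 0.036 m, L = 0.1668 m, θ = 70.5°: d²x/dθ² = -0.005888 m.
a = ω²·d²x/dθ² = (175.7)²·(-0.005888) = -181.66 m/s²;  |a| = 181.66 m/s².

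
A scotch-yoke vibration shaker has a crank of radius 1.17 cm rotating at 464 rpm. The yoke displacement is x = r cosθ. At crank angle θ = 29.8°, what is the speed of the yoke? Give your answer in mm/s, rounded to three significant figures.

283

ω = 48.59 rad/s (from 464 rpm).
x = r cosθ ⇒ ẋ = −rω sinθ.
|v| = rω|sinθ| = 0.0117·48.59·|sin 29.8°| = 0.28253 m/s = 282.53 mm/s.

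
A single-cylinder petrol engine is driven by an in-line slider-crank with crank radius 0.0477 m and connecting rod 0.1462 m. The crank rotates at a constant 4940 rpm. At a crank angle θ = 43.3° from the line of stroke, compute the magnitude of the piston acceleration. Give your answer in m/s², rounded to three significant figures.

9660

ω = 2π·4940/60 = 517.3 rad/s
x(θ) = r cosθ + √(L² − r² sin²θ); with ω constant, a = ω²·d²x/dθ².
d²x/dθ² = −r cosθ − r²(cos2θ)/√u − r⁴ sin²2θ/(4u^{3/2}),  u = L² − r² sin²θ = 0.0203043 m².
Substituting r = 0.0477 m, L = 0.1462 m, θ = 43.3°: d²x/dθ² = -0.036108 m.
a = ω²·d²x/dθ² = (517.3)²·(-0.036108) = -9662.9 m/s²;  |a| = 9662.9 m/s².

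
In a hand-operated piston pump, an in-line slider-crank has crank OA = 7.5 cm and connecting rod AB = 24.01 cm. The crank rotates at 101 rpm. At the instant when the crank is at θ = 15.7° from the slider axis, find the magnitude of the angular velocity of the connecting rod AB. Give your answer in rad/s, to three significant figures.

3.19

ω = 10.58 rad/s (converted from 101 rpm).
The rod makes angle φ with the slider axis where L sinφ = r sinθ; differentiating, L cosφ·φ̇ = r ω cosθ.
L cosφ = √(L² − r² sin²θ) = 0.23924 m.
|ω_rod| = r ω |cosθ| / √(L² − r² sin²θ) = 0.075·10.58·0.96269/0.23924 = 3.192 rad/s.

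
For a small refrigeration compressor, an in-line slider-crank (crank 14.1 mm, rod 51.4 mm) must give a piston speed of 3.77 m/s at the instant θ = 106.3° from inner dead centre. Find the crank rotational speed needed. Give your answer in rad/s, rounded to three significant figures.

303

For an in-line slider-crank, |v_piston| = rω|sinθ|·[1 + r cosθ/√(L² − r² sin²θ)].
With r = 0.0141 m, L = 0.0514 m, θ = 106.3°: the bracketed kinematic factor |dx/dθ| = 0.012453 m.
ω = v/|dx/dθ| = 3.77/0.012453 = 302.73 rad/s.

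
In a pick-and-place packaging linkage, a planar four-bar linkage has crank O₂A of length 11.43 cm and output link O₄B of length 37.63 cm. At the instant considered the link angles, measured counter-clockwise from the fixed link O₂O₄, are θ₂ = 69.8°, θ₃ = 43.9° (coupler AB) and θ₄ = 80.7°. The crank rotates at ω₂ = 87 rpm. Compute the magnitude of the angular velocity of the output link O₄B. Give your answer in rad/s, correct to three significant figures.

2.02

ω₂ = 9.111 rad/s (from 87 rpm).
Differentiating the loop-closure r₂e^{iθ₂}+r₃e^{iθ₃}=r₁+r₄e^{iθ₄} gives r₂ω₂e^{iθ₂}+r₃ω₃e^{iθ₃}=r₄ω₄e^{iθ₄}.
Eliminating the other unknown: ω₄ = r₂ω₂ sin(θ₂−θ₃) / [r₄ sin(θ₄−θ₃)].
Numerator sine = +0.43680; denominator sine = +0.59902.
Result = 0.1143·9.111·(+0.43680) / (0.3763·(+0.59902)) = +2.0179 rad/s; magnitude 2.0179 rad/s.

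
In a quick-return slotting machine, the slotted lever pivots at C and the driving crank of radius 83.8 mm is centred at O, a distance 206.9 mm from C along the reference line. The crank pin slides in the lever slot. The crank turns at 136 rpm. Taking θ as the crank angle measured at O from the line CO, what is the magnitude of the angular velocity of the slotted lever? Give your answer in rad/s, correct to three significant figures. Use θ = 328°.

ω = 14.24 rad/s (from 136 rpm).
Crank pin A relative to C: A = (d + r cosθ, r sinθ); lever angle φ = atan2(r sinθ, d + r cosθ).
Differentiating tanφ: φ̇ = rω(d cosθ + r)/(d² + r² + 2dr cosθ).
d² + r² + 2dr cosθ = |CA|² = 0.0792373 m²;  d cosθ + r = +0.25926 m.
|ω_lever| = |0.0838·14.24·+0.25926| / 0.0792373 = 3.905 rad/s.

3.90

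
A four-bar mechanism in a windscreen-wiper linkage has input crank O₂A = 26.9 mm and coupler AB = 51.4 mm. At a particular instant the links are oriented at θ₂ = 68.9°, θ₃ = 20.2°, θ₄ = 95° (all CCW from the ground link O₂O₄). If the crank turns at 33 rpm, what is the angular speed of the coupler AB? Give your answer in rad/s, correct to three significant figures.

0.824

ω₂ = 3.456 rad/s (from 33 rpm).
Differentiating the loop-closure r₂e^{iθ₂}+r₃e^{iθ₃}=r₁+r₄e^{iθ₄} gives r₂ω₂e^{iθ₂}+r₃ω₃e^{iθ₃}=r₄ω₄e^{iθ₄}.
Eliminating the other unknown: ω₃ = r₂ω₂ sin(θ₄−θ₂) / [r₃ sin(θ₃−θ₄)].
Numerator sine = +0.43994; denominator sine = -0.96502.
Result = 0.0269·3.456·(+0.43994) / (0.0514·(-0.96502)) = -0.8245 rad/s; magnitude 0.8245 rad/s.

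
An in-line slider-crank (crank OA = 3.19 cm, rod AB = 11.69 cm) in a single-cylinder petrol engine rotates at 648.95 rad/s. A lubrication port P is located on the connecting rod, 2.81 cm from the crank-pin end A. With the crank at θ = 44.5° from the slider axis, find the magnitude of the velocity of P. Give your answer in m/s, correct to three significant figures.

ω = 649 rad/s.  Crank-pin speed |V_A| = rω = 20.702 m/s, perpendicular to OA.
Rod angle: sinφ = −(r/L) sinθ ⇒ φ = -11.027°; ω_rod = −rω cosθ/√(L²−r²sin²θ) = -128.68 rad/s.
V_P = V_A + ω_rod × AP, with AP = 0.0281 m along the rod.
Components: V_Px = −rω sinθ − a·ω_rod·sinφ = -15.201 m/s;  V_Py = rω cosθ + a·ω_rod·cosφ = +11.216 m/s.
|V_P| = √(V_Px² + V_Py²) = 18.891 m/s.

18.9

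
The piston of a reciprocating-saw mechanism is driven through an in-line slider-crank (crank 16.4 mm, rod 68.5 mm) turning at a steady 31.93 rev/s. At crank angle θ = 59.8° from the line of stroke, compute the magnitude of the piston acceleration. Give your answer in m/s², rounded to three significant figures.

ω = 2π·31.9 = 200.6 rad/s
x(θ) = r cosθ + √(L² − r² sin²θ); with ω constant, a = ω²·d²x/dθ².
d²x/dθ² = −r cosθ − r²(cos2θ)/√u − r⁴ sin²2θ/(4u^{3/2}),  u = L² − r² sin²θ = 0.00449134 m².
Substituting r = 0.0164 m, L = 0.0685 m, θ = 59.8°: d²x/dθ² = -0.0063126 m.
a = ω²·d²x/dθ² = (200.6)²·(-0.0063126) = -254.08 m/s²;  |a| = 254.08 m/s².

254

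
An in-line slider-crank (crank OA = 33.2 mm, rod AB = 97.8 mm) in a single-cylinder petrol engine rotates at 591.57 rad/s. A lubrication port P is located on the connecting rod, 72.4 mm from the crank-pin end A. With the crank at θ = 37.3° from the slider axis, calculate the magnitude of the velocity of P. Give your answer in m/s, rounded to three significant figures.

ω = 591.6 rad/s.  Crank-pin speed |V_A| = rω = 19.64 m/s, perpendicular to OA.
Rod angle: sinφ = −(r/L) sinθ ⇒ φ = -11.871°; ω_rod = −rω cosθ/√(L²−r²sin²θ) = -163.24 rad/s.
V_P = V_A + ω_rod × AP, with AP = 0.0724 m along the rod.
Components: V_Px = −rω sinθ − a·ω_rod·sinφ = -14.333 m/s;  V_Py = rω cosθ + a·ω_rod·cosφ = +4.0576 m/s.
|V_P| = √(V_Px² + V_Py²) = 14.896 m/s.

14.9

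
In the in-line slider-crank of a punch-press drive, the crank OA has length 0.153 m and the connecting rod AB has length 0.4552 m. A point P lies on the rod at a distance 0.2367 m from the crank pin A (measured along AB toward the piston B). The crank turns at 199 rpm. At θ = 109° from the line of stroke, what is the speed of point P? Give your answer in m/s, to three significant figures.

ω = 20.84 rad/s.  Crank-pin speed |V_A| = rω = 3.1884 m/s, perpendicular to OA.
Rod angle: sinφ = −(r/L) sinθ ⇒ φ = -18.530°; ω_rod = −rω cosθ/√(L²−r²sin²θ) = +2.4051 rad/s.
V_P = V_A + ω_rod × AP, with AP = 0.2367 m along the rod.
Components: V_Px = −rω sinθ − a·ω_rod·sinφ = -2.8338 m/s;  V_Py = rω cosθ + a·ω_rod·cosφ = -0.49827 m/s.
|V_P| = √(V_Px² + V_Py²) = 2.8772 m/s.

2.88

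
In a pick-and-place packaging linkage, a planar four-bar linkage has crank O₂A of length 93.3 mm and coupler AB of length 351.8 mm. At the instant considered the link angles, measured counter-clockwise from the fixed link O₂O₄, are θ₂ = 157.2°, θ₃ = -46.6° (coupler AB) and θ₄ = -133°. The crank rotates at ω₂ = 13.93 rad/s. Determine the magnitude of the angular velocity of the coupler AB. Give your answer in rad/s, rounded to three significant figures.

ω₂ = 13.93 rad/s
Differentiating the loop-closure r₂e^{iθ₂}+r₃e^{iθ₃}=r₁+r₄e^{iθ₄} gives r₂ω₂e^{iθ₂}+r₃ω₃e^{iθ₃}=r₄ω₄e^{iθ₄}.
Eliminating the other unknown: ω₃ = r₂ω₂ sin(θ₄−θ₂) / [r₃ sin(θ₃−θ₄)].
Numerator sine = +0.93849; denominator sine = +0.99803.
Result = 0.0933·13.93·(+0.93849) / (0.3518·(+0.99803)) = +3.474 rad/s; magnitude 3.474 rad/s.

3.47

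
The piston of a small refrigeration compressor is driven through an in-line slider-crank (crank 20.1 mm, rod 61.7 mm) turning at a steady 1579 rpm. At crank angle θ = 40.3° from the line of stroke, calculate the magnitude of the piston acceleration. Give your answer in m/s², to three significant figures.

454

ω = 2π·1579/60 = 165.4 rad/s
x(θ) = r cosθ + √(L² − r² sin²θ); with ω constant, a = ω²·d²x/dθ².
d²x/dθ² = −r cosθ − r²(cos2θ)/√u − r⁴ sin²2θ/(4u^{3/2}),  u = L² − r² sin²θ = 0.00363788 m².
Substituting r = 0.0201 m, L = 0.0617 m, θ = 40.3°: d²x/dθ² = -0.016605 m.
a = ω²·d²x/dθ² = (165.4)²·(-0.016605) = -454 m/s²;  |a| = 454 m/s².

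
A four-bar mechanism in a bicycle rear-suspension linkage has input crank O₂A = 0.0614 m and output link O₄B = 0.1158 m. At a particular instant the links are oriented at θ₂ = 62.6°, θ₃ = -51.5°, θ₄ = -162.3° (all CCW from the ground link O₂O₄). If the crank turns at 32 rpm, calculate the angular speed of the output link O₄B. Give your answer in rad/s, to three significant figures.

ω₂ = 3.351 rad/s (from 32 rpm).
Differentiating the loop-closure r₂e^{iθ₂}+r₃e^{iθ₃}=r₁+r₄e^{iθ₄} gives r₂ω₂e^{iθ₂}+r₃ω₃e^{iθ₃}=r₄ω₄e^{iθ₄}.
Eliminating the other unknown: ω₄ = r₂ω₂ sin(θ₂−θ₃) / [r₄ sin(θ₄−θ₃)].
Numerator sine = +0.91283; denominator sine = -0.93483.
Result = 0.0614·3.351·(+0.91283) / (0.1158·(-0.93483)) = -1.735 rad/s; magnitude 1.735 rad/s.

1.74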